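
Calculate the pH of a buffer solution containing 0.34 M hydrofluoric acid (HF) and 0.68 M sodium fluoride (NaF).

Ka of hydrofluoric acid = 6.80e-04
pH = 3.47

pKa = -log(6.80e-04) = 3.17. pH = pKa + log([A⁻]/[HA]) = 3.17 + log(0.68/0.34)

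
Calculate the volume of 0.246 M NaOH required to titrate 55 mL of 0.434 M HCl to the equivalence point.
V_{base} = 97.0 mL

At equivalence: moles acid = moles base.
moles HCl = 0.434 M × 0.055 L = 0.02387 mol
V_NaOH = 0.02387 mol ÷ 0.246 M = 0.09703 L = 97.0 mL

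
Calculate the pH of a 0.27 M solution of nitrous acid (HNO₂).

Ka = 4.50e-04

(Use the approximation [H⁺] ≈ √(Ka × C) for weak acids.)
pH = 1.96

[H⁺] = √(Ka × C) = √(4.50e-04 × 0.27) = 1.1023e-02. pH = -log(1.1023e-02)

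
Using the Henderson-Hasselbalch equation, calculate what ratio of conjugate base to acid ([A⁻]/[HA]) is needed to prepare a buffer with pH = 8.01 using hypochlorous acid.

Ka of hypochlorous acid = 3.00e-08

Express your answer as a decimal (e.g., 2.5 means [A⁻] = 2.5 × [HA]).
[A⁻]/[HA] = 3.070

pKa = −log(3.00e-08) = 7.5229. pH = pKa + log([A⁻]/[HA]). 8.01 = 7.5229 + log(ratio). log(ratio) = 8.01 − 7.5229 = 0.4871. ratio = 10^(0.4871) = 3.070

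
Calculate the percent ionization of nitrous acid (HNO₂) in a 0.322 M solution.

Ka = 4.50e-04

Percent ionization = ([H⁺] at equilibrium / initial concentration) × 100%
Percent ionization = 3.67%

Let x = [H⁺]. Ka = x²/(C - x) ⇒ x² + (4.50e-04)x - (4.50e-04)(0.322) = 0. x = 1.1815e-02. Percent = (1.1815e-02/0.322) × 100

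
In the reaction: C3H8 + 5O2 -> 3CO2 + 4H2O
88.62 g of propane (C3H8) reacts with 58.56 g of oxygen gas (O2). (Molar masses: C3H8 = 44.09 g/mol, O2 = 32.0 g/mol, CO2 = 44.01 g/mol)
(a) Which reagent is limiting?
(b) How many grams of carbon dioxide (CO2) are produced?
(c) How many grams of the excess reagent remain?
(a) O2, (b) 48.32 g, (c) 72.48 g

Moles of C3H8 = 88.62 g ÷ 44.09 g/mol = 2.00998 mol
Moles of O2 = 58.56 g ÷ 32.0 g/mol = 1.83 mol
Moles ÷ coefficient: C3H8: 2.00998/1 = 2.01, O2: 1.83/5 = 0.366
(a) O2 has the smaller value, so O2 is the limiting reagent.
(b) Moles of CO2 = 1.83 mol O2 × (3/5) = 1.098 mol; mass = 1.098 mol × 44.01 g/mol = 48.32 g
(c) C3H8 consumed = 1.83 × (1/5) = 0.366 mol; remaining = 2.00998 − 0.366 = 1.64398 mol; mass = 1.64398 mol × 44.09 g/mol = 72.48 g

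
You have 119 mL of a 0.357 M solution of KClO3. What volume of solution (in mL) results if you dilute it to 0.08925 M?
Using M₁V₁ = M₂V₂:
0.357 × 119 = 0.08925 × V₂
V₂ = (0.357 × 119) / 0.08925 = 476 mL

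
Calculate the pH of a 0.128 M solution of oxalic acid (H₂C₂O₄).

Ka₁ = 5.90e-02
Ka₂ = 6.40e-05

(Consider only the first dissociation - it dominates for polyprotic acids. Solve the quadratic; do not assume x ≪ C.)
pH = 1.21

x² + Ka₁·x − Ka₁·C = 0 with Ka₁ = 5.90e-02, C = 0.128.
x = (−Ka₁ + √(Ka₁² + 4·Ka₁·C))/2 = 6.2273e-02 M, so pH = 1.21.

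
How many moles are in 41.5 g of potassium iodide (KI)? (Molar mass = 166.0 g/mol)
Moles = 41.5 g ÷ 166.0 g/mol = 0.25 mol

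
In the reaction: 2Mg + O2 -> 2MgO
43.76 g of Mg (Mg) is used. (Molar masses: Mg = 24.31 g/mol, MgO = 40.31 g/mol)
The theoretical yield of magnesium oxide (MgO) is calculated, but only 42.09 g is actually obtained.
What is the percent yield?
Moles of Mg = 43.76 g ÷ 24.31 g/mol = 1.80008 mol
Mole ratio: 2 mol MgO / 2 mol Mg
Moles of MgO = 1.80008 × (2/2) = 1.80008 mol
Theoretical yield = 1.80008 mol × 40.31 g/mol = 72.561 g
Actual yield = 42.09 g
Percent yield = (42.09 / 72.561) × 100% = 58.0%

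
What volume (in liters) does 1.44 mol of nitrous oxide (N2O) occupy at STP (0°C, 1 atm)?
At STP, 1 mol of gas occupies 22.4 L
Volume = 1.44 mol × 22.4 L/mol = 32.26 L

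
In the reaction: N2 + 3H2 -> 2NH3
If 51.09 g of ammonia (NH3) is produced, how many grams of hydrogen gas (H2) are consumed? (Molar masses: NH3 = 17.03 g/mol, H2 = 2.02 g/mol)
Moles of NH3 = 51.09 g ÷ 17.03 g/mol = 3 mol
Mole ratio: 3 mol H2 / 2 mol NH3
Moles of H2 = 3 × (3/2) = 4.5 mol
Mass of H2 = 4.5 mol × 2.02 g/mol = 9.09 g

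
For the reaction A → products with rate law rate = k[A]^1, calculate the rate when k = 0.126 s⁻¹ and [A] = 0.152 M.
0.01915 M/s

rate = k·[A]^1 = 0.126·(0.152)^1 = 0.126·0.152 = 0.01915 M/s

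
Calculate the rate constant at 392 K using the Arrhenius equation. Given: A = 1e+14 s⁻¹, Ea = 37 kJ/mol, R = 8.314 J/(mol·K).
1.17e+09 s⁻¹

k = A·exp(-Ea/(R·T)) = 1e+14·exp(-37000/(8.314·392)) = 1e+14·exp(-11.3529) = 1e+14·1.1736e-05 = 1.17e+09 s⁻¹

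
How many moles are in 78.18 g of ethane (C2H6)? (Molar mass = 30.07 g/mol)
Moles = 78.18 g ÷ 30.07 g/mol = 2.6 mol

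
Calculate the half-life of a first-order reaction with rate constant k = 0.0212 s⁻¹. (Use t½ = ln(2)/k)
32.70 s

t½ = ln(2)/k = 0.6931/0.0212 = 32.70 s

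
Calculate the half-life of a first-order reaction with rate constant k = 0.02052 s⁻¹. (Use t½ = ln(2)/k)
33.78 s

t½ = ln(2)/k = 0.6931/0.02052 = 33.78 s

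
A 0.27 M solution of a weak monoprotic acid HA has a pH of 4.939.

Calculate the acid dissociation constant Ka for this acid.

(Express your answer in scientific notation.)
K_a = 4.91e-10

[H⁺] = 10^(−pH) = 10^(−4.939) = 1.151e-05 M. For HA ⇌ H⁺ + A⁻, Ka = x²/(C − x) = (1.151e-05)²/(0.27 − 1.151e-05) = 4.91e-10.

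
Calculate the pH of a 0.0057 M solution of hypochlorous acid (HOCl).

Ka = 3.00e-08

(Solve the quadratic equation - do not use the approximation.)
pH = 4.88

x² + Ka×x - Ka×C = 0. Using quadratic formula: [H⁺] = 1.3062e-05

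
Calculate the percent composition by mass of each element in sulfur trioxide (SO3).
S: 40.05%, O: 59.95%

Molar mass of SO3 = 80.07 g/mol
% S = (1 × 32.07) / 80.07 × 100% = 32.07 / 80.07 × 100% = 40.05%
% O = (3 × 16.0) / 80.07 × 100% = 48 / 80.07 × 100% = 59.95%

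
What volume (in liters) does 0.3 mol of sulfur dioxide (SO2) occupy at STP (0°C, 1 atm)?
At STP, 1 mol of gas occupies 22.4 L
Volume = 0.3 mol × 22.4 L/mol = 6.72 L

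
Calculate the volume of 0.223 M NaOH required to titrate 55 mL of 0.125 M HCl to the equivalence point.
V_{base} = 30.8 mL

At equivalence: moles acid = moles base.
moles HCl = 0.125 M × 0.055 L = 0.006875 mol
V_NaOH = 0.006875 mol ÷ 0.223 M = 0.03083 L = 30.8 mL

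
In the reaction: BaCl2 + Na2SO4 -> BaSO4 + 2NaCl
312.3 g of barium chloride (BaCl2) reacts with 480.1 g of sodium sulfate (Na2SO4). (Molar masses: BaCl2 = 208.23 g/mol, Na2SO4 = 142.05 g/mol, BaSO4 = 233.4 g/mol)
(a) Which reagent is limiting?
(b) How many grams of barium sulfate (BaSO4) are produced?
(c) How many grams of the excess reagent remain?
(a) BaCl2, (b) 350 g, (c) 267.1 g

Moles of BaCl2 = 312.3 g ÷ 208.23 g/mol = 1.49978 mol
Moles of Na2SO4 = 480.1 g ÷ 142.05 g/mol = 3.3798 mol
Moles ÷ coefficient: BaCl2: 1.49978/1 = 1.5, Na2SO4: 3.3798/1 = 3.38
(a) BaCl2 has the smaller value, so BaCl2 is the limiting reagent.
(b) Moles of BaSO4 = 1.49978 mol BaCl2 × (1/1) = 1.49978 mol; mass = 1.49978 mol × 233.4 g/mol = 350 g
(c) Na2SO4 consumed = 1.49978 × (1/1) = 1.49978 mol; remaining = 3.3798 − 1.49978 = 1.88001 mol; mass = 1.88001 mol × 142.05 g/mol = 267.1 g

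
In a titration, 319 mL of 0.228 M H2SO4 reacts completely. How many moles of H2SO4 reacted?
Moles = Molarity × Volume (L)
Moles = 0.228 M × 0.319 L = 0.07273 mol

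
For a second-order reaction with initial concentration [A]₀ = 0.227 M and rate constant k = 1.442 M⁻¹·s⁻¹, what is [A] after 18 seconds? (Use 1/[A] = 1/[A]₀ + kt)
0.0329 M

1/[A] = 1/[A]₀ + k·t = 1/0.227 + (1.442)·(18) = 4.4053 + 25.9560 = 30.3613
[A] = 1/30.3613 = 0.0329 M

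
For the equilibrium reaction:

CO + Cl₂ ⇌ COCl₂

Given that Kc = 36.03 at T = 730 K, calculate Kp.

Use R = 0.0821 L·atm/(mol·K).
K_p = 0.6012

Δn = (moles gaseous products) − (moles gaseous reactants) = -1
T = 730 K; RT = 0.0821 × 730 = 59.933
Kp = Kc·(RT)^Δn = 36.03 × (59.933)^-1 = 36.03 × 0.0166853 = 0.6012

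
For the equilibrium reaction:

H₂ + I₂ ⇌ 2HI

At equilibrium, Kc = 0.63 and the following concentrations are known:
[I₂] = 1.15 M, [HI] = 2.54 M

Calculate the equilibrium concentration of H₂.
[H₂] = 8.9049 M

Kc = ([HI]^2) / ([H₂] × [I₂]) = 0.63
[H₂]^1 = (product terms)/(Kc · other reactant terms) = 6.4516 / (0.63 · 1.15) = 8.9049
[H₂] = 8.9049 M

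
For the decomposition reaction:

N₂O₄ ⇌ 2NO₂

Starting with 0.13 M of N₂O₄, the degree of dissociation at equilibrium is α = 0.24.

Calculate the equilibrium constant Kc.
K_c = 0.0394

x = α·[A]₀ = 0.24 × 0.13 = 0.0312 M dissociated.
At eq: [N₂O₄] = 0.13 − 0.0312 = 0.0988 M; [NO₂] = 2x = 0.0624 M.
Kc = [NO₂]²/[N₂O₄] = (0.0624)²/0.0988 = 0.03941.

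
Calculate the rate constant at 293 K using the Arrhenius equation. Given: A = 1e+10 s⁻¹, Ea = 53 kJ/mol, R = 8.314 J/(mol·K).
3.56e+00 s⁻¹

k = A·exp(-Ea/(R·T)) = 1e+10·exp(-53000/(8.314·293)) = 1e+10·exp(-21.7570) = 1e+10·3.5569e-10 = 3.56e+00 s⁻¹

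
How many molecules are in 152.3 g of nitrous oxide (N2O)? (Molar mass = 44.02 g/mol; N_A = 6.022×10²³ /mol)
Moles = 152.3 g ÷ 44.02 g/mol = 3.45979 mol
Molecules = 3.45979 mol × 6.022×10²³ /mol = 2.083e+24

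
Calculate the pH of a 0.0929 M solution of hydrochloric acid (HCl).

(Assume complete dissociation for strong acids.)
pH = 1.03

[H⁺] = 0.0929 M for strong acid. pH = -log[H⁺] = -log(0.0929)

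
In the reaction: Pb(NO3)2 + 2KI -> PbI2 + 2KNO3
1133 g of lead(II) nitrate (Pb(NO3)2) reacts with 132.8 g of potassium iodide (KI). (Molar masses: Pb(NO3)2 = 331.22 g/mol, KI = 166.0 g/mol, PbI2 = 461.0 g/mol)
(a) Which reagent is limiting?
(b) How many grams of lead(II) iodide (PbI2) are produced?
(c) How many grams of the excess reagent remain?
(a) KI, (b) 184.4 g, (c) 1001 g

Moles of Pb(NO3)2 = 1133 g ÷ 331.22 g/mol = 3.42069 mol
Moles of KI = 132.8 g ÷ 166.0 g/mol = 0.8 mol
Moles ÷ coefficient: Pb(NO3)2: 3.42069/1 = 3.421, KI: 0.8/2 = 0.4
(a) KI has the smaller value, so KI is the limiting reagent.
(b) Moles of PbI2 = 0.8 mol KI × (1/2) = 0.4 mol; mass = 0.4 mol × 461.0 g/mol = 184.4 g
(c) Pb(NO3)2 consumed = 0.8 × (1/2) = 0.4 mol; remaining = 3.42069 − 0.4 = 3.02069 mol; mass = 3.02069 mol × 331.22 g/mol = 1001 g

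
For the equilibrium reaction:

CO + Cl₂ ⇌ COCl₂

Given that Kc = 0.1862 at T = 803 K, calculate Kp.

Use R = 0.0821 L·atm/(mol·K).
K_p = 0.0028

Δn = (moles gaseous products) − (moles gaseous reactants) = -1
T = 803 K; RT = 0.0821 × 803 = 65.9263
Kp = Kc·(RT)^Δn = 0.1862 × (65.9263)^-1 = 0.1862 × 0.0151685 = 0.0028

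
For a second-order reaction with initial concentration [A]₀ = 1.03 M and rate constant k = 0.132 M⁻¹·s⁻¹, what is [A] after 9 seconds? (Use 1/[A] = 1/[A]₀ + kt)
0.4632 M

1/[A] = 1/[A]₀ + k·t = 1/1.03 + (0.132)·(9) = 0.9709 + 1.1880 = 2.1589
[A] = 1/2.1589 = 0.4632 M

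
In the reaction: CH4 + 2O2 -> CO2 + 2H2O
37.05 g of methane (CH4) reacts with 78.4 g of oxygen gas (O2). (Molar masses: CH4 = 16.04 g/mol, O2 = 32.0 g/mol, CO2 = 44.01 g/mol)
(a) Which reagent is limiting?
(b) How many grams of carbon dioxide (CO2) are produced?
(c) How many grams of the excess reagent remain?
(a) O2, (b) 53.91 g, (c) 17.4 g

Moles of CH4 = 37.05 g ÷ 16.04 g/mol = 2.30985 mol
Moles of O2 = 78.4 g ÷ 32.0 g/mol = 2.45 mol
Moles ÷ coefficient: CH4: 2.30985/1 = 2.31, O2: 2.45/2 = 1.225
(a) O2 has the smaller value, so O2 is the limiting reagent.
(b) Moles of CO2 = 2.45 mol O2 × (1/2) = 1.225 mol; mass = 1.225 mol × 44.01 g/mol = 53.91 g
(c) CH4 consumed = 2.45 × (1/2) = 1.225 mol; remaining = 2.30985 − 1.225 = 1.08485 mol; mass = 1.08485 mol × 16.04 g/mol = 17.4 g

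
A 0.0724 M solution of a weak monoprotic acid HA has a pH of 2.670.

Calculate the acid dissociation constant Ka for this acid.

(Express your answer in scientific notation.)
K_a = 6.51e-05

[H⁺] = 10^(−pH) = 10^(−2.670) = 2.138e-03 M. For HA ⇌ H⁺ + A⁻, Ka = x²/(C − x) = (2.138e-03)²/(0.0724 − 2.138e-03) = 6.51e-05.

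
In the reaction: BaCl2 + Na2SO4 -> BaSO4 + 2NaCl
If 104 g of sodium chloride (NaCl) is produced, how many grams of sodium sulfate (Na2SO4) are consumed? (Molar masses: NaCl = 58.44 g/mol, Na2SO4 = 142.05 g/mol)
Moles of NaCl = 104 g ÷ 58.44 g/mol = 1.7796 mol
Mole ratio: 1 mol Na2SO4 / 2 mol NaCl
Moles of Na2SO4 = 1.7796 × (1/2) = 0.889802 mol
Mass of Na2SO4 = 0.889802 mol × 142.05 g/mol = 126.4 g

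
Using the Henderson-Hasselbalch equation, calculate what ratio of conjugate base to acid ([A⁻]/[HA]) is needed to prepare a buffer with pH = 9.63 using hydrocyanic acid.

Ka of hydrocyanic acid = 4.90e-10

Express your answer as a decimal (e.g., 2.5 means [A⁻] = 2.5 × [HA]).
[A⁻]/[HA] = 2.090

pKa = −log(4.90e-10) = 9.3098. pH = pKa + log([A⁻]/[HA]). 9.63 = 9.3098 + log(ratio). log(ratio) = 9.63 − 9.3098 = 0.3202. ratio = 10^(0.3202) = 2.090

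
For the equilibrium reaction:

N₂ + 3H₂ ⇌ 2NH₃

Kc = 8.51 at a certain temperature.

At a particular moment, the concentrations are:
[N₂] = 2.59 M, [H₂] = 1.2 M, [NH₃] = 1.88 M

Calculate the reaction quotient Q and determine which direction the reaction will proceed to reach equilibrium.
Q = 0.790, Q < K, reaction proceeds forward (toward products)

Q = ([NH₃]^2) / ([N₂] × [H₂]^3)
  = ((1.88)^2) / ((2.59)·(1.2)^3) = 3.5344/4.4755 = 0.7897
Since Q = 0.7897 < Kc = 8.51, the reaction proceeds forward (toward products) to reach equilibrium.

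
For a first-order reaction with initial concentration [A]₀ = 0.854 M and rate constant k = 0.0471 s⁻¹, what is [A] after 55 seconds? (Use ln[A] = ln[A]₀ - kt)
0.0640 M

ln[A] = ln[A]₀ - k·t = ln(0.854) - (0.0471)·(55) = -0.1578 - 2.5905 = -2.7483
[A] = e^(-2.7483) = 0.0640 M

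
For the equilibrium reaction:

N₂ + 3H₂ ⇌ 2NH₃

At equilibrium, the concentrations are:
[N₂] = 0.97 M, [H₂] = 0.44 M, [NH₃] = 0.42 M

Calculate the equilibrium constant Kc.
K_c = 2.1349

Kc = ([NH₃]^2) / ([N₂] × [H₂]^3)
   = ((0.42)^2) / ((0.97)·(0.44)^3)
   = 0.1764 / 0.082628 = 2.1349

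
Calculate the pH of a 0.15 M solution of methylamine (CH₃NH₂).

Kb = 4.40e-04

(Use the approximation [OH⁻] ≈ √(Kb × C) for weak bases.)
pH = 11.91

[OH⁻] = √(Kb × C) = √(4.40e-04 × 0.15) = 8.1240e-03. pOH = 2.09, pH = 14 - pOH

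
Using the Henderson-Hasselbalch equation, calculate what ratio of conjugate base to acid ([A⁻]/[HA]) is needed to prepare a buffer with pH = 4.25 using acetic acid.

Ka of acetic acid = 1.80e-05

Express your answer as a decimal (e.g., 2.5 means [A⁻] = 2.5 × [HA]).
[A⁻]/[HA] = 0.320

pKa = −log(1.80e-05) = 4.7447. pH = pKa + log([A⁻]/[HA]). 4.25 = 4.7447 + log(ratio). log(ratio) = 4.25 − 4.7447 = -0.4947. ratio = 10^(-0.4947) = 0.320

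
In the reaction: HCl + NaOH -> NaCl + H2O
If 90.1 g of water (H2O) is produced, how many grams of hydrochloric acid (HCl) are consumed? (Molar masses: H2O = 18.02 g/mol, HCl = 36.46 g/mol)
Moles of H2O = 90.1 g ÷ 18.02 g/mol = 5 mol
Mole ratio: 1 mol HCl / 1 mol H2O
Moles of HCl = 5 × (1/1) = 5 mol
Mass of HCl = 5 mol × 36.46 g/mol = 182.3 g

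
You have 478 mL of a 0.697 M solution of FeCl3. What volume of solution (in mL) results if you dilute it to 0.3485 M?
Using M₁V₁ = M₂V₂:
0.697 × 478 = 0.3485 × V₂
V₂ = (0.697 × 478) / 0.3485 = 956 mL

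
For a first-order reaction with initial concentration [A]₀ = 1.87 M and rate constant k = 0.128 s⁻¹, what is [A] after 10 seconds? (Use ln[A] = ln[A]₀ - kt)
0.5199 M

ln[A] = ln[A]₀ - k·t = ln(1.87) - (0.128)·(10) = 0.6259 - 1.2800 = -0.6541
[A] = e^(-0.6541) = 0.5199 M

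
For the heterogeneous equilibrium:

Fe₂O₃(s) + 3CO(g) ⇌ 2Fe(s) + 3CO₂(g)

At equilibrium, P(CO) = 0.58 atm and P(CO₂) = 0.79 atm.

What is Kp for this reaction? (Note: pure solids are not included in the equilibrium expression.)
K_p = 2.527

Solids (Fe₂O₃, Fe) are excluded.
Kp = P(CO₂)³/P(CO)³ = (0.79)³/(0.58)³ = 0.493/0.1951 = 2.527.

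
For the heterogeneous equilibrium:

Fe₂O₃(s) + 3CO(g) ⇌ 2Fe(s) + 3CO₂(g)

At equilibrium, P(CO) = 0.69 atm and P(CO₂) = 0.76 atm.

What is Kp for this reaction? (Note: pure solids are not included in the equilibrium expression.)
K_p = 1.336

Solids (Fe₂O₃, Fe) are excluded.
Kp = P(CO₂)³/P(CO)³ = (0.76)³/(0.69)³ = 0.439/0.3285 = 1.336.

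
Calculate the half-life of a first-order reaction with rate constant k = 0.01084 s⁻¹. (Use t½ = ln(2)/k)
63.94 s

t½ = ln(2)/k = 0.6931/0.01084 = 63.94 s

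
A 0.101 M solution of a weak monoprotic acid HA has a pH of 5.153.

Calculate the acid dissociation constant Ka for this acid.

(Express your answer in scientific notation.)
K_a = 4.89e-10

[H⁺] = 10^(−pH) = 10^(−5.153) = 7.031e-06 M. For HA ⇌ H⁺ + A⁻, Ka = x²/(C − x) = (7.031e-06)²/(0.101 − 7.031e-06) = 4.89e-10.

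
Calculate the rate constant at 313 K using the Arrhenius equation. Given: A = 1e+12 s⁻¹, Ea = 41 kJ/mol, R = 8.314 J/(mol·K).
1.44e+05 s⁻¹

k = A·exp(-Ea/(R·T)) = 1e+12·exp(-41000/(8.314·313)) = 1e+12·exp(-15.7554) = 1e+12·1.4372e-07 = 1.44e+05 s⁻¹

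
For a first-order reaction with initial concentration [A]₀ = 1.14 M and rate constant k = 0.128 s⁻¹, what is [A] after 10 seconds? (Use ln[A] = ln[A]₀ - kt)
0.3170 M

ln[A] = ln[A]₀ - k·t = ln(1.14) - (0.128)·(10) = 0.1310 - 1.2800 = -1.1490
[A] = e^(-1.1490) = 0.3170 M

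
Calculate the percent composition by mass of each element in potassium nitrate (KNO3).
K: 38.67%, N: 13.86%, O: 47.47%

Molar mass of KNO3 = 101.11 g/mol
% K = (1 × 39.1) / 101.11 × 100% = 39.1 / 101.11 × 100% = 38.67%
% N = (1 × 14.01) / 101.11 × 100% = 14.01 / 101.11 × 100% = 13.86%
% O = (3 × 16.0) / 101.11 × 100% = 48 / 101.11 × 100% = 47.47%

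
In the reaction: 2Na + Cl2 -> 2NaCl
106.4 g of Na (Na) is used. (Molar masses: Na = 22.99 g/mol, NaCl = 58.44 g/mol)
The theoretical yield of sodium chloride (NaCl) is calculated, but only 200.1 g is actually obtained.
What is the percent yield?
Moles of Na = 106.4 g ÷ 22.99 g/mol = 4.6281 mol
Mole ratio: 2 mol NaCl / 2 mol Na
Moles of NaCl = 4.6281 × (2/2) = 4.6281 mol
Theoretical yield = 4.6281 mol × 58.44 g/mol = 270.47 g
Actual yield = 200.1 g
Percent yield = (200.1 / 270.47) × 100% = 74.0%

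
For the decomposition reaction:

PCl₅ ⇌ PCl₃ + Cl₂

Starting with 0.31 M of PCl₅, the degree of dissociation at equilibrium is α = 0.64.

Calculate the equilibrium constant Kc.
K_c = 0.3527

x = α·[A]₀ = 0.64 × 0.31 = 0.1984 M dissociated.
At eq: [PCl₅] = 0.31 − 0.1984 = 0.1116 M; [PCl₃] = [Cl₂] = x = 0.1984 M.
Kc = [PCl₃][Cl₂]/[PCl₅] = (0.1984)²/0.1116 = 0.3527.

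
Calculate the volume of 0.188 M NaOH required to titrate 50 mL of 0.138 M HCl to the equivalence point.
V_{base} = 36.7 mL

At equivalence: moles acid = moles base.
moles HCl = 0.138 M × 0.05 L = 0.0069 mol
V_NaOH = 0.0069 mol ÷ 0.188 M = 0.0367 L = 36.7 mL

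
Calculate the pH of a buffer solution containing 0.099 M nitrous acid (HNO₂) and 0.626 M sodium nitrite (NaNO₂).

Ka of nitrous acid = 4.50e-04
pH = 4.15

pKa = -log(4.50e-04) = 3.35. pH = pKa + log([A⁻]/[HA]) = 3.35 + log(0.626/0.099)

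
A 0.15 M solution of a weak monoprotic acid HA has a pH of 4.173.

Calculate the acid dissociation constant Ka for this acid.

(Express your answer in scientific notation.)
K_a = 3.01e-08

[H⁺] = 10^(−pH) = 10^(−4.173) = 6.714e-05 M. For HA ⇌ H⁺ + A⁻, Ka = x²/(C − x) = (6.714e-05)²/(0.15 − 6.714e-05) = 3.01e-08.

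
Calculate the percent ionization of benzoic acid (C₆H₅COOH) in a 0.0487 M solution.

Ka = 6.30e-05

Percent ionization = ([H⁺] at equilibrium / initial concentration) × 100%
Percent ionization = 3.53%

Let x = [H⁺]. Ka = x²/(C - x) ⇒ x² + (6.30e-05)x - (6.30e-05)(0.0487) = 0. x = 1.7204e-03. Percent = (1.7204e-03/0.0487) × 100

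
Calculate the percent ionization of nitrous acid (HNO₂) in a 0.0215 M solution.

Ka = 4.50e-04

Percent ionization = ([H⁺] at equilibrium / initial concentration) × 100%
Percent ionization = 13.5%

Let x = [H⁺]. Ka = x²/(C - x) ⇒ x² + (4.50e-04)x - (4.50e-04)(0.0215) = 0. x = 2.8936e-03. Percent = (2.8936e-03/0.0215) × 100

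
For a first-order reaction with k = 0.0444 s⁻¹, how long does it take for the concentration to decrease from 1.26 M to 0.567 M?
17.98 s

From ln[A] = ln[A]₀ - k·t: t = ln([A]₀/[A])/k = ln(1.26/0.567)/0.0444 = ln(2.2222)/0.0444 = 0.7985/0.0444 = 17.98 s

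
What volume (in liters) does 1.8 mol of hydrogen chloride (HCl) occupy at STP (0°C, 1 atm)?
At STP, 1 mol of gas occupies 22.4 L
Volume = 1.8 mol × 22.4 L/mol = 40.32 L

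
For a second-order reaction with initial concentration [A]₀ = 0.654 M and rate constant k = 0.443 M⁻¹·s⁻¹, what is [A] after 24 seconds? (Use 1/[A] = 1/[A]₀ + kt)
0.0822 M

1/[A] = 1/[A]₀ + k·t = 1/0.654 + (0.443)·(24) = 1.5291 + 10.6320 = 12.1611
[A] = 1/12.1611 = 0.0822 M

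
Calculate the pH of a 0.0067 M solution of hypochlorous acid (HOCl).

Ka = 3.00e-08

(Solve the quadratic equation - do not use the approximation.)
pH = 4.85

x² + Ka×x - Ka×C = 0. Using quadratic formula: [H⁺] = 1.4162e-05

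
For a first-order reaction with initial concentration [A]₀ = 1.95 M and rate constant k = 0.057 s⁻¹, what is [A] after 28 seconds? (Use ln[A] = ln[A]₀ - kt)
0.3953 M

ln[A] = ln[A]₀ - k·t = ln(1.95) - (0.057)·(28) = 0.6678 - 1.5960 = -0.9282
[A] = e^(-0.9282) = 0.3953 M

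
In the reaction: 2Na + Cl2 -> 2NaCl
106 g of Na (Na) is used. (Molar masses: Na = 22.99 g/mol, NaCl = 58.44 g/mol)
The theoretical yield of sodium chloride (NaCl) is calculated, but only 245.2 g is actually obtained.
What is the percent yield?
Moles of Na = 106 g ÷ 22.99 g/mol = 4.6107 mol
Mole ratio: 2 mol NaCl / 2 mol Na
Moles of NaCl = 4.6107 × (2/2) = 4.6107 mol
Theoretical yield = 4.6107 mol × 58.44 g/mol = 269.45 g
Actual yield = 245.2 g
Percent yield = (245.2 / 269.45) × 100% = 91.0%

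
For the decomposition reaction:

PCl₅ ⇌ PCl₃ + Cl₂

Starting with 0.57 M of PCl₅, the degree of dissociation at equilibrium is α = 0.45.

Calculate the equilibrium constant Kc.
K_c = 0.2099

x = α·[A]₀ = 0.45 × 0.57 = 0.2565 M dissociated.
At eq: [PCl₅] = 0.57 − 0.2565 = 0.3135 M; [PCl₃] = [Cl₂] = x = 0.2565 M.
Kc = [PCl₃][Cl₂]/[PCl₅] = (0.2565)²/0.3135 = 0.2099.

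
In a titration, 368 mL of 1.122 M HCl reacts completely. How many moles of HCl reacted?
Moles = Molarity × Volume (L)
Moles = 1.122 M × 0.368 L = 0.4129 mol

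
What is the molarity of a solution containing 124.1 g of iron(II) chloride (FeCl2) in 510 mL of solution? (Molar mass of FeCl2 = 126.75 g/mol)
Moles of FeCl2 = 124.1 g ÷ 126.75 g/mol = 0.979093 mol
Volume = 510 mL = 0.51 L
Molarity = 0.979093 mol ÷ 0.51 L = 1.92 M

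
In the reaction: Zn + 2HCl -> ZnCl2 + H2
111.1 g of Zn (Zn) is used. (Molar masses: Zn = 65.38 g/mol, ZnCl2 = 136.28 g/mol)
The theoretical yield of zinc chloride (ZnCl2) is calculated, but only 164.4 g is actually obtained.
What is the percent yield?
Moles of Zn = 111.1 g ÷ 65.38 g/mol = 1.6993 mol
Mole ratio: 1 mol ZnCl2 / 1 mol Zn
Moles of ZnCl2 = 1.6993 × (1/1) = 1.6993 mol
Theoretical yield = 1.6993 mol × 136.28 g/mol = 231.58 g
Actual yield = 164.4 g
Percent yield = (164.4 / 231.58) × 100% = 71.0%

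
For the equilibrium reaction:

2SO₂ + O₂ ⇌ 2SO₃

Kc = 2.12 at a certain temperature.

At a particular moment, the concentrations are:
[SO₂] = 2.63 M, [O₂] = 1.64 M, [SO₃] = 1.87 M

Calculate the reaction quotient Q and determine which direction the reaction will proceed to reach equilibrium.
Q = 0.308, Q < K, reaction proceeds forward (toward products)

Q = ([SO₃]^2) / ([SO₂]^2 × [O₂])
  = ((1.87)^2) / ((2.63)^2·(1.64)) = 3.4969/11.344 = 0.3083
Since Q = 0.3083 < Kc = 2.12, the reaction proceeds forward (toward products) to reach equilibrium.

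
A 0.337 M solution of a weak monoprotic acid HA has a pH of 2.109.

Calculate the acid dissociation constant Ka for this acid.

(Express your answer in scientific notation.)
K_a = 1.84e-04

[H⁺] = 10^(−pH) = 10^(−2.109) = 7.780e-03 M. For HA ⇌ H⁺ + A⁻, Ka = x²/(C − x) = (7.780e-03)²/(0.337 − 7.780e-03) = 1.84e-04.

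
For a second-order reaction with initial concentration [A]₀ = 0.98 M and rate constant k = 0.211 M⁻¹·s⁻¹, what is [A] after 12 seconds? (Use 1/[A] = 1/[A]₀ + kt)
0.2815 M

1/[A] = 1/[A]₀ + k·t = 1/0.98 + (0.211)·(12) = 1.0204 + 2.5320 = 3.5524
[A] = 1/3.5524 = 0.2815 M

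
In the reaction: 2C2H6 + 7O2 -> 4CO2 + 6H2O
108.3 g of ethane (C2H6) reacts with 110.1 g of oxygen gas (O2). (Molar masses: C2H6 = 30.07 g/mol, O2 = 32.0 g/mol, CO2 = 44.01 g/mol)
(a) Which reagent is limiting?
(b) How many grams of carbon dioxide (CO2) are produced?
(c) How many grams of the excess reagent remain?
(a) O2, (b) 86.53 g, (c) 78.74 g

Moles of C2H6 = 108.3 g ÷ 30.07 g/mol = 3.6016 mol
Moles of O2 = 110.1 g ÷ 32.0 g/mol = 3.44062 mol
Moles ÷ coefficient: C2H6: 3.6016/2 = 1.801, O2: 3.44062/7 = 0.4915
(a) O2 has the smaller value, so O2 is the limiting reagent.
(b) Moles of CO2 = 3.44062 mol O2 × (4/7) = 1.96607 mol; mass = 1.96607 mol × 44.01 g/mol = 86.53 g
(c) C2H6 consumed = 3.44062 × (2/7) = 0.983036 mol; remaining = 3.6016 − 0.983036 = 2.61856 mol; mass = 2.61856 mol × 30.07 g/mol = 78.74 g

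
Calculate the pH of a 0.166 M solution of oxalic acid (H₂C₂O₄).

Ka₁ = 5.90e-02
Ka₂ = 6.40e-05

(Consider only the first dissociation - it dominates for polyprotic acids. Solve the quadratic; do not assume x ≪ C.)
pH = 1.13

x² + Ka₁·x − Ka₁·C = 0 with Ka₁ = 5.90e-02, C = 0.166.
x = (−Ka₁ + √(Ka₁² + 4·Ka₁·C))/2 = 7.3768e-02 M, so pH = 1.13.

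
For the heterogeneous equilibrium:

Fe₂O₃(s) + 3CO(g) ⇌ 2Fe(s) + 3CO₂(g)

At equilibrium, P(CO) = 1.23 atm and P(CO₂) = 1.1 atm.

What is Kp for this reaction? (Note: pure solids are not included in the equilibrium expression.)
K_p = 0.715

Solids (Fe₂O₃, Fe) are excluded.
Kp = P(CO₂)³/P(CO)³ = (1.1)³/(1.23)³ = 1.331/1.861 = 0.715.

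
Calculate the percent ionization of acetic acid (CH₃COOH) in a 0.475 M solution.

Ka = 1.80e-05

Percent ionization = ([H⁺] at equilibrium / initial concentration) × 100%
Percent ionization = 0.614%

Let x = [H⁺]. Ka = x²/(C - x) ⇒ x² + (1.80e-05)x - (1.80e-05)(0.475) = 0. x = 2.9151e-03. Percent = (2.9151e-03/0.475) × 100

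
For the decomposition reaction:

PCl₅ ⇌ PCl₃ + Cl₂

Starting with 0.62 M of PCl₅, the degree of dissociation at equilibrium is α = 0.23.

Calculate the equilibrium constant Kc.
K_c = 0.0426

x = α·[A]₀ = 0.23 × 0.62 = 0.1426 M dissociated.
At eq: [PCl₅] = 0.62 − 0.1426 = 0.4774 M; [PCl₃] = [Cl₂] = x = 0.1426 M.
Kc = [PCl₃][Cl₂]/[PCl₅] = (0.1426)²/0.4774 = 0.04259.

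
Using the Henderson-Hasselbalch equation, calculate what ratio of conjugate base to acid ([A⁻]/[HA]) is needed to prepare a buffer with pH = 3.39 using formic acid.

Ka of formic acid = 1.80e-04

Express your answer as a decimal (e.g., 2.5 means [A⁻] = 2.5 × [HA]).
[A⁻]/[HA] = 0.442

pKa = −log(1.80e-04) = 3.7447. pH = pKa + log([A⁻]/[HA]). 3.39 = 3.7447 + log(ratio). log(ratio) = 3.39 − 3.7447 = -0.3547. ratio = 10^(-0.3547) = 0.442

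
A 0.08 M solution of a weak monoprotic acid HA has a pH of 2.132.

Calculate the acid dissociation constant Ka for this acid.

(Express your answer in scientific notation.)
K_a = 7.50e-04

[H⁺] = 10^(−pH) = 10^(−2.132) = 7.379e-03 M. For HA ⇌ H⁺ + A⁻, Ka = x²/(C − x) = (7.379e-03)²/(0.08 − 7.379e-03) = 7.50e-04.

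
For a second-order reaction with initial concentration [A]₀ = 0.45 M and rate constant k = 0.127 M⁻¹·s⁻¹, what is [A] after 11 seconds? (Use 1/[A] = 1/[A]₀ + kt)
0.2763 M

1/[A] = 1/[A]₀ + k·t = 1/0.45 + (0.127)·(11) = 2.2222 + 1.3970 = 3.6192
[A] = 1/3.6192 = 0.2763 M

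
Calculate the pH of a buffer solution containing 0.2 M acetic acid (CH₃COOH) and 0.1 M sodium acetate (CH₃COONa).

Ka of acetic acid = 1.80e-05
pH = 4.44

pKa = -log(1.80e-05) = 4.74. pH = pKa + log([A⁻]/[HA]) = 4.74 + log(0.1/0.2)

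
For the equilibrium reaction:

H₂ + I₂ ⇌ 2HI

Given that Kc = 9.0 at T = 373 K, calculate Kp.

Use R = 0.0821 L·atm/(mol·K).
K_p = 9.0000

Δn = (moles gaseous products) − (moles gaseous reactants) = 0
T = 373 K; RT = 0.0821 × 373 = 30.6233
Kp = Kc·(RT)^Δn = 9.0 × (30.6233)^0 = 9.0 × 1 = 9.0000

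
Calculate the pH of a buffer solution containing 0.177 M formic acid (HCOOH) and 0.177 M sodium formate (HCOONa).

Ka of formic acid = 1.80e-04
pH = 3.74

pKa = -log(1.80e-04) = 3.74. pH = pKa + log([A⁻]/[HA]) = 3.74 + log(0.177/0.177)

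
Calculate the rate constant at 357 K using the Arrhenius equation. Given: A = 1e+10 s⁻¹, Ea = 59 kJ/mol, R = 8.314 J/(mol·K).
2.33e+01 s⁻¹

k = A·exp(-Ea/(R·T)) = 1e+10·exp(-59000/(8.314·357)) = 1e+10·exp(-19.8780) = 1e+10·2.3285e-09 = 2.33e+01 s⁻¹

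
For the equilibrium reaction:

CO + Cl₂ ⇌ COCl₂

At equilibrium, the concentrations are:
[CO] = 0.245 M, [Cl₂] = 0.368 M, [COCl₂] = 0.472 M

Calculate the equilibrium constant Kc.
K_c = 5.2351

Kc = ([COCl₂]) / ([CO] × [Cl₂])
   = ((0.472)) / ((0.245)·(0.368))
   = 0.472 / 0.09016 = 5.2351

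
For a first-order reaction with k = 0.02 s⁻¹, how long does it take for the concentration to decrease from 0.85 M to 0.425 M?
34.66 s

From ln[A] = ln[A]₀ - k·t: t = ln([A]₀/[A])/k = ln(0.85/0.425)/0.02 = ln(2.0000)/0.02 = 0.6931/0.02 = 34.66 s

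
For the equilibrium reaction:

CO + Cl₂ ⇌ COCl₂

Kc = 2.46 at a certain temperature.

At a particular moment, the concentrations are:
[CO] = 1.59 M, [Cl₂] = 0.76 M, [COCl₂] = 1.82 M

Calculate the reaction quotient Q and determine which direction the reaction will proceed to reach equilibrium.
Q = 1.506, Q < K, reaction proceeds forward (toward products)

Q = ([COCl₂]) / ([CO] × [Cl₂])
  = ((1.82)) / ((1.59)·(0.76)) = 1.82/1.2084 = 1.506
Since Q = 1.506 < Kc = 2.46, the reaction proceeds forward (toward products) to reach equilibrium.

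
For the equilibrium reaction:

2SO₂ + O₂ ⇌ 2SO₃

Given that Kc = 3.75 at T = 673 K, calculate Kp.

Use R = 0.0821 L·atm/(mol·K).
K_p = 0.0679

Δn = (moles gaseous products) − (moles gaseous reactants) = -1
T = 673 K; RT = 0.0821 × 673 = 55.2533
Kp = Kc·(RT)^Δn = 3.75 × (55.2533)^-1 = 3.75 × 0.0180985 = 0.0679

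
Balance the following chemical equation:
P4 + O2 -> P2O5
Balanced equation:
P4 + 5O2 -> 2P2O5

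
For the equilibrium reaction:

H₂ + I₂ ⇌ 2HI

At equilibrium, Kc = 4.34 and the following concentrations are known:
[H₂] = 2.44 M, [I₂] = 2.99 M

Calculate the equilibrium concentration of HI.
[HI] = 5.6270 M

Kc = ([HI]^2) / ([H₂] × [I₂]) = 4.34
[HI]^2 = Kc · (reactant terms)/(other product terms) = 4.34 · 7.2956 / 1 = 31.663
[HI] = (31.663)^(1/2) = 5.6270 M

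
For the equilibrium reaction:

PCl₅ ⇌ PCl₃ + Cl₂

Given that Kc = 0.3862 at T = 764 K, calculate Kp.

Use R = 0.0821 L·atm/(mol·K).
K_p = 24.2242

Δn = (moles gaseous products) − (moles gaseous reactants) = 1
T = 764 K; RT = 0.0821 × 764 = 62.7244
Kp = Kc·(RT)^Δn = 0.3862 × (62.7244)^1 = 0.3862 × 62.7244 = 24.2242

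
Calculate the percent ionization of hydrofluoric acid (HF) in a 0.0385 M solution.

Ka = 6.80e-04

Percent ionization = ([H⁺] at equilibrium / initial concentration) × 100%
Percent ionization = 12.4%

Let x = [H⁺]. Ka = x²/(C - x) ⇒ x² + (6.80e-04)x - (6.80e-04)(0.0385) = 0. x = 4.7879e-03. Percent = (4.7879e-03/0.0385) × 100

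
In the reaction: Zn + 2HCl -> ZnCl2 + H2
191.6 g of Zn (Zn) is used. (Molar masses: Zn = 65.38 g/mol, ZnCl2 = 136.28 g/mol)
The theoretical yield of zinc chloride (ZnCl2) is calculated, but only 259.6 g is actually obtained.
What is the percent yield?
Moles of Zn = 191.6 g ÷ 65.38 g/mol = 2.93056 mol
Mole ratio: 1 mol ZnCl2 / 1 mol Zn
Moles of ZnCl2 = 2.93056 × (1/1) = 2.93056 mol
Theoretical yield = 2.93056 mol × 136.28 g/mol = 399.38 g
Actual yield = 259.6 g
Percent yield = (259.6 / 399.38) × 100% = 65.0%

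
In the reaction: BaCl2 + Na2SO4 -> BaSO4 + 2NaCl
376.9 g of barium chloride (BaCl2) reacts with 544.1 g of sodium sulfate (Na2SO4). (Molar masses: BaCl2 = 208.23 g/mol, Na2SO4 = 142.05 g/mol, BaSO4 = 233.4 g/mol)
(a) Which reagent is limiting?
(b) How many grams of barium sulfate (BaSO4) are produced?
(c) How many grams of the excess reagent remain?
(a) BaCl2, (b) 422.5 g, (c) 287 g

Moles of BaCl2 = 376.9 g ÷ 208.23 g/mol = 1.81002 mol
Moles of Na2SO4 = 544.1 g ÷ 142.05 g/mol = 3.83034 mol
Moles ÷ coefficient: BaCl2: 1.81002/1 = 1.81, Na2SO4: 3.83034/1 = 3.83
(a) BaCl2 has the smaller value, so BaCl2 is the limiting reagent.
(b) Moles of BaSO4 = 1.81002 mol BaCl2 × (1/1) = 1.81002 mol; mass = 1.81002 mol × 233.4 g/mol = 422.5 g
(c) Na2SO4 consumed = 1.81002 × (1/1) = 1.81002 mol; remaining = 3.83034 − 1.81002 = 2.02032 mol; mass = 2.02032 mol × 142.05 g/mol = 287 g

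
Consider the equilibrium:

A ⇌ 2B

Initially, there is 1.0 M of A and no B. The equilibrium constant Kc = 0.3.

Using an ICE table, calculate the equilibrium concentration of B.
[B] = 0.478 M

ICE: [A] = 1.0 − x, [B] = 2x.
Kc = (2x)²/(1.0 − x) = 0.3 ⇒ 4x² + 0.3x − 0.3 = 0.
x = (−0.3 + √(0.3² + 4·4·0.3))/(2·4) = (−0.3 + √4.89)/8 = 0.23892.
[B] = 2x = 0.478 M.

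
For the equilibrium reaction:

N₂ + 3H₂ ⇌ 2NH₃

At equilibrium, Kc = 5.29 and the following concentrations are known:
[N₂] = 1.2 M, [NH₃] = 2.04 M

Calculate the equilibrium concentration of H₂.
[H₂] = 0.8687 M

Kc = ([NH₃]^2) / ([N₂] × [H₂]^3) = 5.29
[H₂]^3 = (product terms)/(Kc · other reactant terms) = 4.1616 / (5.29 · 1.2) = 0.65558
[H₂] = (0.65558)^(1/3) = 0.8687 M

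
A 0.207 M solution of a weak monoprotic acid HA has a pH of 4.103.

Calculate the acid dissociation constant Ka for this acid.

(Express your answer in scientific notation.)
K_a = 3.01e-08

[H⁺] = 10^(−pH) = 10^(−4.103) = 7.889e-05 M. For HA ⇌ H⁺ + A⁻, Ka = x²/(C − x) = (7.889e-05)²/(0.207 − 7.889e-05) = 3.01e-08.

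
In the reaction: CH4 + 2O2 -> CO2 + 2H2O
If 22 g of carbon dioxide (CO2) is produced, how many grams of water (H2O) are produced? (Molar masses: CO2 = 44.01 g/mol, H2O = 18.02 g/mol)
Moles of CO2 = 22 g ÷ 44.01 g/mol = 0.499886 mol
Mole ratio: 2 mol H2O / 1 mol CO2
Moles of H2O = 0.499886 × (2/1) = 0.999773 mol
Mass of H2O = 0.999773 mol × 18.02 g/mol = 18.02 g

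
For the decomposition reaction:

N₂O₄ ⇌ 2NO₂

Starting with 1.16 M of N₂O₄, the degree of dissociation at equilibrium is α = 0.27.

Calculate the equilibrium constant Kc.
K_c = 0.4634

x = α·[A]₀ = 0.27 × 1.16 = 0.3132 M dissociated.
At eq: [N₂O₄] = 1.16 − 0.3132 = 0.8468 M; [NO₂] = 2x = 0.6264 M.
Kc = [NO₂]²/[N₂O₄] = (0.6264)²/0.8468 = 0.4634.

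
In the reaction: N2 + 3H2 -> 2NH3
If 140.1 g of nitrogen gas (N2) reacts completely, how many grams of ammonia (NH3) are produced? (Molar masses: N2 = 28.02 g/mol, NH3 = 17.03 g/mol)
Moles of N2 = 140.1 g ÷ 28.02 g/mol = 5 mol
Mole ratio: 2 mol NH3 / 1 mol N2
Moles of NH3 = 5 × (2/1) = 10 mol
Mass of NH3 = 10 mol × 17.03 g/mol = 170.3 g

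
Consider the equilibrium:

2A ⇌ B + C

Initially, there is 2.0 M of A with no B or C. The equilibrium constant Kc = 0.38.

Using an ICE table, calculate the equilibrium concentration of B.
[B] = 0.552 M

ICE: [A] = 2.0 − 2x, [B] = [C] = x.
Kc = x²/(2.0 − 2x)² = 0.38 ⇒ √Kc = x/(2.0 − 2x).
x = √0.38·2.0/(1 + 2√0.38) = 0.61644·2.0/2.2329 = 0.55215.
[B] = x = 0.552 M.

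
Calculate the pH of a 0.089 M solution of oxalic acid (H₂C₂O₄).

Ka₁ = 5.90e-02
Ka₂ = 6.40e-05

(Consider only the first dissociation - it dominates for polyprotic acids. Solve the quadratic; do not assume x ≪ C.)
pH = 1.31

x² + Ka₁·x − Ka₁·C = 0 with Ka₁ = 5.90e-02, C = 0.089.
x = (−Ka₁ + √(Ka₁² + 4·Ka₁·C))/2 = 4.8738e-02 M, so pH = 1.31.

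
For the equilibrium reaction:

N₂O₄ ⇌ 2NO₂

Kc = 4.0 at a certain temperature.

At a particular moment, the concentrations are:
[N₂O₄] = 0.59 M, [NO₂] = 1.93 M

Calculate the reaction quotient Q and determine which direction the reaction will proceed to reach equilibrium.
Q = 6.313, Q > K, reaction proceeds reverse (toward reactants)

Q = ([NO₂]^2) / ([N₂O₄])
  = ((1.93)^2) / ((0.59)) = 3.7249/0.59 = 6.313
Since Q = 6.313 > Kc = 4.0, the reaction proceeds reverse (toward reactants) to reach equilibrium.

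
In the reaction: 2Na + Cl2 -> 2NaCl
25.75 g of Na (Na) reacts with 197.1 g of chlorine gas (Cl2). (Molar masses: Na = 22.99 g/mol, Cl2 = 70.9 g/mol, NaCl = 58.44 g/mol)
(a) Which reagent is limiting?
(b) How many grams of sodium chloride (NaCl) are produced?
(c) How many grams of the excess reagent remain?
(a) Na, (b) 65.46 g, (c) 157.4 g

Moles of Na = 25.75 g ÷ 22.99 g/mol = 1.12005 mol
Moles of Cl2 = 197.1 g ÷ 70.9 g/mol = 2.77997 mol
Moles ÷ coefficient: Na: 1.12005/2 = 0.56, Cl2: 2.77997/1 = 2.78
(a) Na has the smaller value, so Na is the limiting reagent.
(b) Moles of NaCl = 1.12005 mol Na × (2/2) = 1.12005 mol; mass = 1.12005 mol × 58.44 g/mol = 65.46 g
(c) Cl2 consumed = 1.12005 × (1/2) = 0.560026 mol; remaining = 2.77997 − 0.560026 = 2.21995 mol; mass = 2.21995 mol × 70.9 g/mol = 157.4 g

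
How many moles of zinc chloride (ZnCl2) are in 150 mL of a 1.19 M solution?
Moles = Molarity × Volume (L)
Moles = 1.19 M × 0.15 L = 0.1785 mol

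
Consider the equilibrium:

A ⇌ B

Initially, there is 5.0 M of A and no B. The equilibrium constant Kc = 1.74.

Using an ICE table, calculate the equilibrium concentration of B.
[B] = 3.175 M

ICE: [A] = 5.0 − x, [B] = x.
Kc = x/(5.0 − x) = 1.74 ⇒ x = 1.74·5.0/(1 + 1.74) = 8.7/2.74 = 3.175.
[B] = x = 3.175 M.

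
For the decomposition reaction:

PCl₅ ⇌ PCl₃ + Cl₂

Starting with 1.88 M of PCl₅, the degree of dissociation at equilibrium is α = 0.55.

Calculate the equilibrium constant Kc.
K_c = 1.2638

x = α·[A]₀ = 0.55 × 1.88 = 1.034 M dissociated.
At eq: [PCl₅] = 1.88 − 1.034 = 0.846 M; [PCl₃] = [Cl₂] = x = 1.034 M.
Kc = [PCl₃][Cl₂]/[PCl₅] = (1.034)²/0.846 = 1.264.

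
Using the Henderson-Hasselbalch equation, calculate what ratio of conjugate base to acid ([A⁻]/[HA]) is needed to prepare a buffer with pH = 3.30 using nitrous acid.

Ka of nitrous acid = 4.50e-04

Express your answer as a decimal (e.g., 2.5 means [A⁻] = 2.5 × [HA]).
[A⁻]/[HA] = 0.898

pKa = −log(4.50e-04) = 3.3468. pH = pKa + log([A⁻]/[HA]). 3.30 = 3.3468 + log(ratio). log(ratio) = 3.30 − 3.3468 = -0.0468. ratio = 10^(-0.0468) = 0.898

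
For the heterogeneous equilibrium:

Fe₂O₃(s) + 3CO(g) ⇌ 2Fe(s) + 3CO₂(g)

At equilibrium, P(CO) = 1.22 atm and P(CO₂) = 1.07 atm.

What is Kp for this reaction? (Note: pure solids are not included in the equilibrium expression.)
K_p = 0.675

Solids (Fe₂O₃, Fe) are excluded.
Kp = P(CO₂)³/P(CO)³ = (1.07)³/(1.22)³ = 1.225/1.816 = 0.675.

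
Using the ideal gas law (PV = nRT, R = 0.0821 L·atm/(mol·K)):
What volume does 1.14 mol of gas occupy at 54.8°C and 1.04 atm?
T = 54.8°C + 273.15 = 327.95 K
V = nRT/P = (1.14 × 0.0821 × 327.95) / 1.04
V = 29.51 L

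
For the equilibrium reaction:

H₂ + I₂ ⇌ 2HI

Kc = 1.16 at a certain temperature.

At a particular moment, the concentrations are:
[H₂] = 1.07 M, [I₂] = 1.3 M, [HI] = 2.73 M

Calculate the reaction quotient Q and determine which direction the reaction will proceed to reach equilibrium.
Q = 5.358, Q > K, reaction proceeds reverse (toward reactants)

Q = ([HI]^2) / ([H₂] × [I₂])
  = ((2.73)^2) / ((1.07)·(1.3)) = 7.4529/1.391 = 5.358
Since Q = 5.358 > Kc = 1.16, the reaction proceeds reverse (toward reactants) to reach equilibrium.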